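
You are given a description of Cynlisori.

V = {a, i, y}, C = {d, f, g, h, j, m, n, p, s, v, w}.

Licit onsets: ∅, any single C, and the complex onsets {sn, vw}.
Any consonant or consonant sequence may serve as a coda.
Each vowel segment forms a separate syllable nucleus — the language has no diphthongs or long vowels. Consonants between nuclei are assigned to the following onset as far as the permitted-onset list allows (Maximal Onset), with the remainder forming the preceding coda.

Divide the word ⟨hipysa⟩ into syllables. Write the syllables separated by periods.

The vowels are i, y, a — 3 nuclei, so 3 syllables.
σ1/σ2 boundary: just /p/ — single C goes to the following onset.
σ2/σ3 boundary: /s/ is a single consonant, so it becomes the next onset.

hi.py.sa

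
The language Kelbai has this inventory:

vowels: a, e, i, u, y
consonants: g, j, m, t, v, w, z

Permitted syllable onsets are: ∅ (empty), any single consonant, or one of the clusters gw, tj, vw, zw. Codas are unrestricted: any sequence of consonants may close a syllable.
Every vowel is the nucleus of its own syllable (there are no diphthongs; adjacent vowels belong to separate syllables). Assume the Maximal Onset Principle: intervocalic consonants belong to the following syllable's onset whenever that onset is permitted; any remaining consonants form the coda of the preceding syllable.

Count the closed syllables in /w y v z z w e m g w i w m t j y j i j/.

4

The vowels are y, e, i, y, i — 5 nuclei, so 5 syllables.
V1 /y/ – V2 /e/: /vzzw/ — longest licit onset from the right is /zw/, leaving /vz/ as coda.
V2 /e/ – V3 /i/: /mgw/; trying suffixes from longest down, /gw/ is the first permitted one, so coda /m/ | onset /gw/.
V3 /i/ – V4 /y/: /wmtj/ — longest licit onset from the right is /tj/, leaving /wm/ as coda.
V4 /y/ – V5 /i/: /j/ is a single consonant, so it becomes the next onset.
Putting it together: wyvz.zwem.gwiwm.tjy.jij.
Classifying each syllable: /wyvz/ (closed), /zwem/ (closed), /gwiwm/ (closed), /tjy/ (open), /jij/ (closed).
Closed syllables: 4.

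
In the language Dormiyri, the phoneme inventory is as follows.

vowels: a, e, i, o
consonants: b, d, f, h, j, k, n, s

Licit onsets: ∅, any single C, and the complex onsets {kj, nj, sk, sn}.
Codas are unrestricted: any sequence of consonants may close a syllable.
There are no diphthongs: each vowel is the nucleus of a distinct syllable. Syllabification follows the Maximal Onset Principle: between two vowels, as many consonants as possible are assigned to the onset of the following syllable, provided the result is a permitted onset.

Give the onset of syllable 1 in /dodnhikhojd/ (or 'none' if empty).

d

Vowels present: o, i, o; each is a nucleus, giving 3 syllables.
/o…i/ gap (V1→V2): /dnh/ splits as /dn/ + /h/ (/h/ is the longest suffix that is a licit onset).
/i…o/ gap (V2→V3): /kh/; trying suffixes from longest down, /h/ is the first permitted one, so coda /k/ | onset /h/.
Syllabification: dodn.hik.hojd.
Syllable 1 is /dodn/: onset /d/, nucleus /o/, coda /dn/.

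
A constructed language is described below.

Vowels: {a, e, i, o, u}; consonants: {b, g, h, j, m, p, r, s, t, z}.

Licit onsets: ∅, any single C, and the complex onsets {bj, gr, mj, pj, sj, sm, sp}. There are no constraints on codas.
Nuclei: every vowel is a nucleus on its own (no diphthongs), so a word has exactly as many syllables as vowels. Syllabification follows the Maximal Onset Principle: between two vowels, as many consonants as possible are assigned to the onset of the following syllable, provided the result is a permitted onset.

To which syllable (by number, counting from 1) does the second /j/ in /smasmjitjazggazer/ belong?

Nuclei (vowels): a, i, a, a, e → 5 syllables.
/a…i/ gap (V1→V2): cluster /smj/ — the longest permitted-onset suffix is /mj/; onset = /mj/, preceding coda = /s/.
/i…a/ gap (V2→V3): /tj/ splits as /t/ + /j/ (/j/ is the longest suffix that is a licit onset).
/a…a/ gap (V3→V4): /zgg/ splits as /zg/ + /g/ (/g/ is the longest suffix that is a licit onset).
/a…e/ gap (V4→V5): /z/ is a single consonant, so it becomes the next onset.
Result: smas.mjit.jazg.ga.zer.
The second /j/ is in the onset of syllable 3 (/jazg/).

3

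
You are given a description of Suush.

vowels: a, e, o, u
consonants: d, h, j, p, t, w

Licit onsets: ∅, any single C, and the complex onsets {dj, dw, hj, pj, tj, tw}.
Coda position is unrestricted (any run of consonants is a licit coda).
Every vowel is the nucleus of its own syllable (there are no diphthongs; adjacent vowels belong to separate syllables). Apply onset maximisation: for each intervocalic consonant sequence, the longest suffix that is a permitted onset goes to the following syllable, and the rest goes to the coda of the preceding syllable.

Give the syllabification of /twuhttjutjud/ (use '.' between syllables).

Vowels present: u, u, u; each is a nucleus, giving 3 syllables.
V1 /u/ – V2 /u/: /httj/ — longest licit onset from the right is /tj/, leaving /ht/ as coda.
V2 /u/ – V3 /u/: cluster /tj/ — /tj/ is itself a permitted onset, so the whole cluster goes right; preceding coda = ∅.

twuht.tju.tjud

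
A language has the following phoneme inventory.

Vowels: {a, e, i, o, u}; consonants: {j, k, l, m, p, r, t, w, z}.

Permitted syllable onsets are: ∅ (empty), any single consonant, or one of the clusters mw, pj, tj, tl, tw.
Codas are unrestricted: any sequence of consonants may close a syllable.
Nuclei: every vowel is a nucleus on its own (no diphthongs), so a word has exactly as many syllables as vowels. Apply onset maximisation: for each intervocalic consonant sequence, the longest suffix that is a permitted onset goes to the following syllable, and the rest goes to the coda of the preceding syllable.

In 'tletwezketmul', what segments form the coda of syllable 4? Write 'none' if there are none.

Vowels present: e, e, e, u; each is a nucleus, giving 4 syllables.
V1 /e/ – V2 /e/: /tw/ is a licit onset in full, so it all attaches to the next syllable.
V2 /e/ – V3 /e/: cluster /zk/ — the longest permitted-onset suffix is /k/; onset = /k/, preceding coda = /z/.
V3 /e/ – V4 /u/: /tm/; trying suffixes from longest down, /m/ is the first permitted one, so coda /t/ | onset /m/.
Result: tle.twez.ket.mul.
Syllable 4 is /mul/: onset /m/, nucleus /u/, coda /l/.

l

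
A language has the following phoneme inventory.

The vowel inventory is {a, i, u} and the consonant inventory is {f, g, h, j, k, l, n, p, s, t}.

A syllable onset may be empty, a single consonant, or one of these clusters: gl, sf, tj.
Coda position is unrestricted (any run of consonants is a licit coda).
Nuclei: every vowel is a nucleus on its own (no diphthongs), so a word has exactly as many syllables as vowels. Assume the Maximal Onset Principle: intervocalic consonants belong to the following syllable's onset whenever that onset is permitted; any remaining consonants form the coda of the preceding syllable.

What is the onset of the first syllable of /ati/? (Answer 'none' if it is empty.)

none

Nuclei (vowels): a, i → 2 syllables.
σ1/σ2 boundary: /t/ is a single consonant, so it becomes the next onset.
Putting it together: a.ti.
Syllable 1 is /a/: onset ∅, nucleus /a/, coda ∅.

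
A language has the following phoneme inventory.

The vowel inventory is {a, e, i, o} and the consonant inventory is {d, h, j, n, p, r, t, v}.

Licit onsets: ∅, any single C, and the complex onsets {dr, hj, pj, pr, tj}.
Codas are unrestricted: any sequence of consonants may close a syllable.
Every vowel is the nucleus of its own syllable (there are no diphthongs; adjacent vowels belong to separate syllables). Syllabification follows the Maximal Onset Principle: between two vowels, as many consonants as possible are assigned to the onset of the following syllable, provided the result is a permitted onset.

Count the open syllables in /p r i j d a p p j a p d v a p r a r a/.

Vowels present: i, a, a, a, a, a; each is a nucleus, giving 6 syllables.
/i…a/ gap (V1→V2): /jd/ — longest licit onset from the right is /d/, leaving /j/ as coda.
/a…a/ gap (V2→V3): /ppj/; trying suffixes from longest down, /pj/ is the first permitted one, so coda /p/ | onset /pj/.
/a…a/ gap (V3→V4): /pdv/ — longest licit onset from the right is /v/, leaving /pd/ as coda.
/a…a/ gap (V4→V5): cluster /pr/ — /pr/ is itself a permitted onset, so the whole cluster goes right; preceding coda = ∅.
/a…a/ gap (V5→V6): /r/ is a single consonant, so it becomes the next onset.
Result: prij.dap.pjapd.va.pra.ra.
Classifying each syllable: /prij/ (closed), /dap/ (closed), /pjapd/ (closed), /va/ (open), /pra/ (open), /ra/ (open).
Open syllables: 3.

3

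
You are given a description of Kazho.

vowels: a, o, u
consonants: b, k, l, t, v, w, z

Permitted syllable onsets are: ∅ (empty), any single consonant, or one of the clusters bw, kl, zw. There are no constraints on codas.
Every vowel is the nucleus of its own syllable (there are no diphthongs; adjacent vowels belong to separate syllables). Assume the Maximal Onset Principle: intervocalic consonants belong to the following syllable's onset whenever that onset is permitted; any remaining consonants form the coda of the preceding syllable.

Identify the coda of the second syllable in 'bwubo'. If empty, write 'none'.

none

The vowels are u, o — 2 nuclei, so 2 syllables.
Between /u/ (V1) and /o/ (V2): /b/ is a single consonant, so it becomes the next onset.
So the parse is bwu.bo.
Syllable 2 is /bo/: onset /b/, nucleus /o/, coda ∅.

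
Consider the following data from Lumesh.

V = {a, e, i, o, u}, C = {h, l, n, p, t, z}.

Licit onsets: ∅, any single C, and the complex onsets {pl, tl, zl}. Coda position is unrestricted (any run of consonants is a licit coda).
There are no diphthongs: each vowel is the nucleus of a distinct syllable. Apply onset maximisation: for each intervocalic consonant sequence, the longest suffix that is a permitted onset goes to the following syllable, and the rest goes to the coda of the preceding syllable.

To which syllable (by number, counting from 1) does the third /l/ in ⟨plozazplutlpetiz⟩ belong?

3

Nuclei (vowels): o, a, u, e, i → 5 syllables.
σ1/σ2 boundary: /z/ is a single consonant, so it becomes the next onset.
σ2/σ3 boundary: /zpl/ — longest licit onset from the right is /pl/, leaving /z/ as coda.
σ3/σ4 boundary: /tlp/ — longest licit onset from the right is /p/, leaving /tl/ as coda.
σ4/σ5 boundary: /t/ is a single consonant, so it becomes the next onset.
Result: plo.zaz.plutl.pe.tiz.
The third /l/ is in the coda of syllable 3 (/plutl/).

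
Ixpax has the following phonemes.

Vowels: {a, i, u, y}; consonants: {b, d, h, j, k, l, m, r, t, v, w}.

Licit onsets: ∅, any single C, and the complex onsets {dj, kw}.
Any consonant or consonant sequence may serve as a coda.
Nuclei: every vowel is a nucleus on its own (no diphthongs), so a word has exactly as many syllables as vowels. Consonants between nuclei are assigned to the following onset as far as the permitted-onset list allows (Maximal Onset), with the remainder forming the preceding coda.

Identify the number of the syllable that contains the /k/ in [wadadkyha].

3

The vowels are a, a, y, a — 4 nuclei, so 4 syllables.
Between /a/ (V1) and /a/ (V2): /d/ is a single consonant, so it becomes the next onset.
Between /a/ (V2) and /y/ (V3): /dk/; trying suffixes from longest down, /k/ is the first permitted one, so coda /d/ | onset /k/.
Between /y/ (V3) and /a/ (V4): just /h/ — single C goes to the following onset.
So the parse is wa.dad.ky.ha.
The /k/ is in the onset of syllable 3 (/ky/).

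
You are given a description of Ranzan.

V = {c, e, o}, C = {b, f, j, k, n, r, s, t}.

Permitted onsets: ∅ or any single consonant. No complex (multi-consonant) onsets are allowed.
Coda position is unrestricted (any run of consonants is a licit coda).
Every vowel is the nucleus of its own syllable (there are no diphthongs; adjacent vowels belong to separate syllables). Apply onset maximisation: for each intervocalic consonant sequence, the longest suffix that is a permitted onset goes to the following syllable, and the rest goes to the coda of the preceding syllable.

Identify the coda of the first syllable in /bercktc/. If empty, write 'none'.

The vowels are e, c, c — 3 nuclei, so 3 syllables.
Between /e/ (V1) and /c/ (V2): /r/ is a single consonant, so it becomes the next onset.
Between /c/ (V2) and /c/ (V3): /kt/ splits as /k/ + /t/ (/t/ is the longest suffix that is a licit onset).
Syllabification: be.rck.tc.
Syllable 1 is /be/: onset /b/, nucleus /e/, coda ∅.

none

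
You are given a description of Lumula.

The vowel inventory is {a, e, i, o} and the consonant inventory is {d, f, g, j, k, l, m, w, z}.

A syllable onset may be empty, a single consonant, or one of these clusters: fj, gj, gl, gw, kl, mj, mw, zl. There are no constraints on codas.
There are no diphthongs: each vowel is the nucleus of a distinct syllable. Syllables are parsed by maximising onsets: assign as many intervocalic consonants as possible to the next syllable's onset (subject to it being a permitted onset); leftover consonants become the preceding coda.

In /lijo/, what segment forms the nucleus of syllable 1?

i

Nuclei (vowels): i, o → 2 syllables.
The first nucleus (vowel 1 from the left) is /i/.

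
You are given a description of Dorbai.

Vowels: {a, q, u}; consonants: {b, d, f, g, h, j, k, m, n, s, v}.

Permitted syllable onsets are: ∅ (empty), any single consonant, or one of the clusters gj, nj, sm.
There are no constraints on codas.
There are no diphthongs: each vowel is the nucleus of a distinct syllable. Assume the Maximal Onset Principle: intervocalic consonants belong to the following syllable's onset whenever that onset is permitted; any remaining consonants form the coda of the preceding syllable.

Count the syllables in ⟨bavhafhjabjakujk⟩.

Vowels present: a, a, a, a, u; each is a nucleus, giving 5 syllables.

5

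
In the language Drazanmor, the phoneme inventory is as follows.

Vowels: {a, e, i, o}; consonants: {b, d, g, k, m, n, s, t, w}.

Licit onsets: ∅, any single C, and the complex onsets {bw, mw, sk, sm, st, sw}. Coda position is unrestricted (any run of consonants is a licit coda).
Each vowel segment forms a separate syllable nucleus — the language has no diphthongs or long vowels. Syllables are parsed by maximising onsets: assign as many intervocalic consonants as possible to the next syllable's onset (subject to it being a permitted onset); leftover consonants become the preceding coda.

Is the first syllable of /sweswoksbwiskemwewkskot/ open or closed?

open

Nuclei (vowels): e, o, i, e, e, o → 6 syllables.
/e…o/ gap (V1→V2): cluster /sw/ — /sw/ is itself a permitted onset, so the whole cluster goes right; preceding coda = ∅.
/o…i/ gap (V2→V3): /ksbw/ — longest licit onset from the right is /bw/, leaving /ks/ as coda.
/i…e/ gap (V3→V4): /sk/ is a licit onset in full, so it all attaches to the next syllable.
/e…e/ gap (V4→V5): /mw/ — entire cluster is a permitted onset → onset /mw/, coda ∅.
/e…o/ gap (V5→V6): /wksk/ — longest licit onset from the right is /sk/, leaving /wk/ as coda.
Syllabification: swe.swoks.bwi.ske.mwewk.skot.
Syllable 1 is /swe/; it ends in its nucleus with no coda, so it is open.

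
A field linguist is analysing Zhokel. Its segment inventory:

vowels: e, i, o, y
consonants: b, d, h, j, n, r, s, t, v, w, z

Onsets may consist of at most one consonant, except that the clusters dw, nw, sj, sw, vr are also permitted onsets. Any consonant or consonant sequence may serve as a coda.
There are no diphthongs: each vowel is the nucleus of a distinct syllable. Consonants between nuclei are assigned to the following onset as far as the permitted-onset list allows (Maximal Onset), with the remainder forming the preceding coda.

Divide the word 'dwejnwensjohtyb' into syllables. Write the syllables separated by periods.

Vowels present: e, e, o, y; each is a nucleus, giving 4 syllables.
V1 /e/ – V2 /e/: /jnw/ splits as /j/ + /nw/ (/nw/ is the longest suffix that is a licit onset).
V2 /e/ – V3 /o/: /nsj/; trying suffixes from longest down, /sj/ is the first permitted one, so coda /n/ | onset /sj/.
V3 /o/ – V4 /y/: /ht/; trying suffixes from longest down, /t/ is the first permitted one, so coda /h/ | onset /t/.

dwej.nwen.sjoh.tyb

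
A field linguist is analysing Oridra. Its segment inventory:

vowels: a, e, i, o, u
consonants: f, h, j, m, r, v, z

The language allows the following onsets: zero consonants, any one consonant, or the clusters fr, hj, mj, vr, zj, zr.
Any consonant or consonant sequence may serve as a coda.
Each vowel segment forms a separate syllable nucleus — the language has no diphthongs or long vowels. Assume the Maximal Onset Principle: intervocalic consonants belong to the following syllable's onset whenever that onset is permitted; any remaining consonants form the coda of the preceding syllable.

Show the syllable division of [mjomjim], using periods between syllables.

Nuclei (vowels): o, i → 2 syllables.
Between /o/ (V1) and /i/ (V2): cluster /mj/ — /mj/ is itself a permitted onset, so the whole cluster goes right; preceding coda = ∅.

mjo.mjim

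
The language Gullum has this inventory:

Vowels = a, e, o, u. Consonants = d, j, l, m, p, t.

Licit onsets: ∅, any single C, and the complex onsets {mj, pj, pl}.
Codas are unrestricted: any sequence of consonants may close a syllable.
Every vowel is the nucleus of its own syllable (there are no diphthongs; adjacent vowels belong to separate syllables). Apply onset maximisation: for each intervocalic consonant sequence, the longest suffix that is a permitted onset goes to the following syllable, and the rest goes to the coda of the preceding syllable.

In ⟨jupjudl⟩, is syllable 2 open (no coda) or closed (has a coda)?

Nuclei (vowels): u, u → 2 syllables.
σ1/σ2 boundary: /pj/ — entire cluster is a permitted onset → onset /pj/, coda ∅.
So the parse is ju.pjudl.
Syllable 2 is /pjudl/ with coda /dl/, so it is closed.

closed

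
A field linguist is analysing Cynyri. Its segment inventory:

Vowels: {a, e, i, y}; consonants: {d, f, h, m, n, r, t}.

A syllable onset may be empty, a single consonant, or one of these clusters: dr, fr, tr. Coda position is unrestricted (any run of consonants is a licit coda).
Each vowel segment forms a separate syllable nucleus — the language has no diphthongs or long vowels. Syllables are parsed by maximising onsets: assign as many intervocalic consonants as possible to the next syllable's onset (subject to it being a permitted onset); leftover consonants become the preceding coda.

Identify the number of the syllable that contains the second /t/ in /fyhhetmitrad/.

Nuclei (vowels): y, e, i, a → 4 syllables.
V1 /y/ – V2 /e/: /hh/ — longest licit onset from the right is /h/, leaving /h/ as coda.
V2 /e/ – V3 /i/: cluster /tm/ — the longest permitted-onset suffix is /m/; onset = /m/, preceding coda = /t/.
V3 /i/ – V4 /a/: /tr/ — entire cluster is a permitted onset → onset /tr/, coda ∅.
So the parse is fyh.het.mi.trad.
The second /t/ is in the onset of syllable 4 (/trad/).

4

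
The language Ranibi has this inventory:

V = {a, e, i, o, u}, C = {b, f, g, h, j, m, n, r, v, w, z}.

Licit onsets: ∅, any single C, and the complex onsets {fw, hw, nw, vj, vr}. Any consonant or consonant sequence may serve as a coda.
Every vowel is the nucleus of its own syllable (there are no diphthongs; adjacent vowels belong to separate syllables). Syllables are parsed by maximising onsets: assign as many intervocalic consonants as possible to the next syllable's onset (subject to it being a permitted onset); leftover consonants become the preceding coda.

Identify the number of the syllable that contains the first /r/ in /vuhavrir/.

3

Vowels present: u, a, i; each is a nucleus, giving 3 syllables.
/u…a/ gap (V1→V2): /h/ is a single consonant, so it becomes the next onset.
/a…i/ gap (V2→V3): /vr/ is a licit onset in full, so it all attaches to the next syllable.
Syllabification: vu.ha.vrir.
The first /r/ is in the onset of syllable 3 (/vrir/).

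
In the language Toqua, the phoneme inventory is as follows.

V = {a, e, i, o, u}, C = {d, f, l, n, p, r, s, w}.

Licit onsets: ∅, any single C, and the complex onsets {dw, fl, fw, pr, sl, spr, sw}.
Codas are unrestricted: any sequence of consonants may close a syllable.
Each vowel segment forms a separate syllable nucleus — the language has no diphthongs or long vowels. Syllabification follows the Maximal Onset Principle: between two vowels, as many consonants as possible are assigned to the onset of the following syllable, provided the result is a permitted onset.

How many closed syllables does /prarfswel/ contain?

The vowels are a, e — 2 nuclei, so 2 syllables.
Between /a/ (V1) and /e/ (V2): /rfsw/ splits as /rf/ + /sw/ (/sw/ is the longest suffix that is a licit onset).
Result: prarf.swel.
Classifying each syllable: /prarf/ (closed), /swel/ (closed).
Closed syllables: 2.

2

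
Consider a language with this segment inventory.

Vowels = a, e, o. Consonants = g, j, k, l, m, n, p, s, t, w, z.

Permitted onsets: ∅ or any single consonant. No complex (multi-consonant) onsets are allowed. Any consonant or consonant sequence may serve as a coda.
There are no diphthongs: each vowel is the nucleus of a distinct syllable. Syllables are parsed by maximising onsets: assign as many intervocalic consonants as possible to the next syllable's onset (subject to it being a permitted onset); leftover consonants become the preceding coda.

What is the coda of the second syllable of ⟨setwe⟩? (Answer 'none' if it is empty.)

none

The vowels are e, e — 2 nuclei, so 2 syllables.
/e…e/ gap (V1→V2): /tw/ splits as /t/ + /w/ (/w/ is the longest suffix that is a licit onset).
Putting it together: set.we.
Syllable 2 is /we/: onset /w/, nucleus /e/, coda ∅.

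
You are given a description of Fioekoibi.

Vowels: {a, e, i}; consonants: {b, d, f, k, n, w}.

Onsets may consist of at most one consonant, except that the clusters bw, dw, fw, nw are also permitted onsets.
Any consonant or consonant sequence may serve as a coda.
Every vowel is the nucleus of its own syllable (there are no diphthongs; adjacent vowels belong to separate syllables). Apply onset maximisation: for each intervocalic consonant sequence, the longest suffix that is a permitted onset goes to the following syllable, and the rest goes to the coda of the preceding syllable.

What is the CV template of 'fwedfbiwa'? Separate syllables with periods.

Vowels present: e, i, a; each is a nucleus, giving 3 syllables.
V1 /e/ – V2 /i/: /dfb/; trying suffixes from longest down, /b/ is the first permitted one, so coda /df/ | onset /b/.
V2 /i/ – V3 /a/: /w/ is a single consonant, so it becomes the next onset.
Putting it together: fwedf.bi.wa.
Mapping each syllable to C/V: /fwedf/ → CCVCC, /bi/ → CV, /wa/ → CV.

CCVCC.CV.CV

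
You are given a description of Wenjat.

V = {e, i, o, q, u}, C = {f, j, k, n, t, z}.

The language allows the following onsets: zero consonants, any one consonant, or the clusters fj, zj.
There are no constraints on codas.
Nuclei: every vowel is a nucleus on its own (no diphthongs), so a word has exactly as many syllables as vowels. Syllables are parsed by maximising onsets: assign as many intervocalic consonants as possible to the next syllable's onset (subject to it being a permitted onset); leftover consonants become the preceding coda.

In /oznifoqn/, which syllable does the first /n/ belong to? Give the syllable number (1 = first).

2

Vowels present: o, i, o, q; each is a nucleus, giving 4 syllables.
/o…i/ gap (V1→V2): cluster /zn/ — the longest permitted-onset suffix is /n/; onset = /n/, preceding coda = /z/.
/i…o/ gap (V2→V3): just /f/ — single C goes to the following onset.
/o…q/ gap (V3→V4): hiatus — the boundary sits between the two vowels.
Putting it together: oz.ni.fo.qn.
The first /n/ is in the onset of syllable 2 (/ni/).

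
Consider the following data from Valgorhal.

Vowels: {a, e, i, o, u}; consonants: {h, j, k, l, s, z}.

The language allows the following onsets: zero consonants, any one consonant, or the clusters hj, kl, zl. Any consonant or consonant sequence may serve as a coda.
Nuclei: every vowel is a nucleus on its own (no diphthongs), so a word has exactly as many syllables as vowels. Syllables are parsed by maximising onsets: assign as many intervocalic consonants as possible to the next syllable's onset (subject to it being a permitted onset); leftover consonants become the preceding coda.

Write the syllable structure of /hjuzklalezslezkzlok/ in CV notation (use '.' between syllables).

CCVC.CCV.CVCC.CVCC.CCVC

The vowels are u, a, e, e, o — 5 nuclei, so 5 syllables.
σ1/σ2 boundary: /zkl/ — longest licit onset from the right is /kl/, leaving /z/ as coda.
σ2/σ3 boundary: /l/ → onset of the next syllable (single consonants are always licit onsets).
σ3/σ4 boundary: /zsl/ splits as /zs/ + /l/ (/l/ is the longest suffix that is a licit onset).
σ4/σ5 boundary: /zkzl/ splits as /zk/ + /zl/ (/zl/ is the longest suffix that is a licit onset).
Result: hjuz.kla.lezs.lezk.zlok.
Mapping each syllable to C/V: /hjuz/ → CCVC, /kla/ → CCV, /lezs/ → CVCC, /lezk/ → CVCC, /zlok/ → CCVC.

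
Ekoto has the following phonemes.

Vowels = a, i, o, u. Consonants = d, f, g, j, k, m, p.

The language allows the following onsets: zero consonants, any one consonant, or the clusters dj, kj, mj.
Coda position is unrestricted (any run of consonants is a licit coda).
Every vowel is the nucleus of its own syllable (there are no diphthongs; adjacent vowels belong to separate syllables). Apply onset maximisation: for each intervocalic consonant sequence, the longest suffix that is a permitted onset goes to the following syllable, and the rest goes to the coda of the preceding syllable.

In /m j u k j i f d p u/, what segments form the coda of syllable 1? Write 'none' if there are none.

The vowels are u, i, u — 3 nuclei, so 3 syllables.
Between /u/ (V1) and /i/ (V2): cluster /kj/ — /kj/ is itself a permitted onset, so the whole cluster goes right; preceding coda = ∅.
Between /i/ (V2) and /u/ (V3): /fdp/ splits as /fd/ + /p/ (/p/ is the longest suffix that is a licit onset).
Result: mju.kjifd.pu.
Syllable 1 is /mju/: onset /mj/, nucleus /u/, coda ∅.

none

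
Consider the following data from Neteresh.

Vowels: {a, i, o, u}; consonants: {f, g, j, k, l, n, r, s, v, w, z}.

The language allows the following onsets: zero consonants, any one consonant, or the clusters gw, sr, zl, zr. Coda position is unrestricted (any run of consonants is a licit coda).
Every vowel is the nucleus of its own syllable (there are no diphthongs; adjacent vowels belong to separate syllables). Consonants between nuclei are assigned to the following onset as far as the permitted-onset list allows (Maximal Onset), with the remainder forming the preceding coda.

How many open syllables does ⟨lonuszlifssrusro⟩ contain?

3

Nuclei (vowels): o, u, i, u, o → 5 syllables.
Between /o/ (V1) and /u/ (V2): just /n/ — single C goes to the following onset.
Between /u/ (V2) and /i/ (V3): /szl/ splits as /s/ + /zl/ (/zl/ is the longest suffix that is a licit onset).
Between /i/ (V3) and /u/ (V4): /fssr/; trying suffixes from longest down, /sr/ is the first permitted one, so coda /fs/ | onset /sr/.
Between /u/ (V4) and /o/ (V5): /sr/ is a licit onset in full, so it all attaches to the next syllable.
Syllabification: lo.nus.zlifs.sru.sro.
Classifying each syllable: /lo/ (open), /nus/ (closed), /zlifs/ (closed), /sru/ (open), /sro/ (open).
Open syllables: 3.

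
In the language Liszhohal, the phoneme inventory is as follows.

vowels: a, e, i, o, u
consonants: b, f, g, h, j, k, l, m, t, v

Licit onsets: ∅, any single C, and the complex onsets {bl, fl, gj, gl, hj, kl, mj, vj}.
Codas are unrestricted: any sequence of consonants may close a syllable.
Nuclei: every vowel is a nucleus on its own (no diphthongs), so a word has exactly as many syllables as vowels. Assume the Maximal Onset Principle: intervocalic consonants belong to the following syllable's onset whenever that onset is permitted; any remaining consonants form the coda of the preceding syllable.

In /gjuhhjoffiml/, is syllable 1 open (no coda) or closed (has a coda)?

Vowels present: u, o, i; each is a nucleus, giving 3 syllables.
V1 /u/ – V2 /o/: cluster /hhj/ — the longest permitted-onset suffix is /hj/; onset = /hj/, preceding coda = /h/.
V2 /o/ – V3 /i/: /ff/ splits as /f/ + /f/ (/f/ is the longest suffix that is a licit onset).
Result: gjuh.hjof.fiml.
Syllable 1 is /gjuh/ with coda /h/, so it is closed.

closed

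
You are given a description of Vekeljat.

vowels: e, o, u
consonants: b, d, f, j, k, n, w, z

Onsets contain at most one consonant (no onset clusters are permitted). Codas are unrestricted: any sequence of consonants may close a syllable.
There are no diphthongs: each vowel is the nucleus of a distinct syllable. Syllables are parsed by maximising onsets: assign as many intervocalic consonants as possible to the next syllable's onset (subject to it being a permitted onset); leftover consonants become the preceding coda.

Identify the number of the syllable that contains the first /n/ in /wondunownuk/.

1

Vowels present: o, u, o, u; each is a nucleus, giving 4 syllables.
Between /o/ (V1) and /u/ (V2): cluster /nd/ — the longest permitted-onset suffix is /d/; onset = /d/, preceding coda = /n/.
Between /u/ (V2) and /o/ (V3): /n/ is a single consonant, so it becomes the next onset.
Between /o/ (V3) and /u/ (V4): /wn/ — longest licit onset from the right is /n/, leaving /w/ as coda.
Result: won.du.now.nuk.
The first /n/ is in the coda of syllable 1 (/won/).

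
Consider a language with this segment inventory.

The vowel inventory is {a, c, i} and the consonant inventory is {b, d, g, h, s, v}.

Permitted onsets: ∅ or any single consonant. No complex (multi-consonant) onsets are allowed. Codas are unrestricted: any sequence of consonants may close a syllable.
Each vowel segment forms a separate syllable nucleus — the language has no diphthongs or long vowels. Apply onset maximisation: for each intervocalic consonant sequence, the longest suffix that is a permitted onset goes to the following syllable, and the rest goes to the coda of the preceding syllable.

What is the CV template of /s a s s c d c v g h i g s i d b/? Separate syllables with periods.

CVC.CV.CVCC.CVC.CVCC

The vowels are a, c, c, i, i — 5 nuclei, so 5 syllables.
V1 /a/ – V2 /c/: /ss/ — longest licit onset from the right is /s/, leaving /s/ as coda.
V2 /c/ – V3 /c/: /d/ → onset of the next syllable (single consonants are always licit onsets).
V3 /c/ – V4 /i/: cluster /vgh/ — the longest permitted-onset suffix is /h/; onset = /h/, preceding coda = /vg/.
V4 /i/ – V5 /i/: /gs/ splits as /g/ + /s/ (/s/ is the longest suffix that is a licit onset).
Result: sas.sc.dcvg.hig.sidb.
Mapping each syllable to C/V: /sas/ → CVC, /sc/ → CV, /dcvg/ → CVCC, /hig/ → CVC, /sidb/ → CVCC.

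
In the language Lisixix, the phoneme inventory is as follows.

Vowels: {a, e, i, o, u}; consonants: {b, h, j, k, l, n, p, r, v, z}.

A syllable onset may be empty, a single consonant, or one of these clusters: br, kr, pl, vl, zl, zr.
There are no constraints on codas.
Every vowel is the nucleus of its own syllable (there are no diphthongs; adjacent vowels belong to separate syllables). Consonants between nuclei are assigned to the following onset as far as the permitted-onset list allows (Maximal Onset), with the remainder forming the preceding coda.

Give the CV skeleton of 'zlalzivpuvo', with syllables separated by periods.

CCVC.CVC.CV.CV

Vowels present: a, i, u, o; each is a nucleus, giving 4 syllables.
σ1/σ2 boundary: /lz/; trying suffixes from longest down, /z/ is the first permitted one, so coda /l/ | onset /z/.
σ2/σ3 boundary: /vp/; trying suffixes from longest down, /p/ is the first permitted one, so coda /v/ | onset /p/.
σ3/σ4 boundary: just /v/ — single C goes to the following onset.
Putting it together: zlal.ziv.pu.vo.
Mapping each syllable to C/V: /zlal/ → CCVC, /ziv/ → CVC, /pu/ → CV, /vo/ → CV.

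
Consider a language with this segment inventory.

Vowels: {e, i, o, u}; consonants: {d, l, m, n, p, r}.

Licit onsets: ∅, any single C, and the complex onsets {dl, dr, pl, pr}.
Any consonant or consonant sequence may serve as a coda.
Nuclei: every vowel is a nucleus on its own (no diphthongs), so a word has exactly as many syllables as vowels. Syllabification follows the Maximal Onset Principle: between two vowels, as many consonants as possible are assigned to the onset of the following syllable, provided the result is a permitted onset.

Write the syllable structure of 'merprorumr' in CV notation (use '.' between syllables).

CVC.CCV.CVCC

Nuclei (vowels): e, o, u → 3 syllables.
V1 /e/ – V2 /o/: /rpr/ — longest licit onset from the right is /pr/, leaving /r/ as coda.
V2 /o/ – V3 /u/: /r/ is a single consonant, so it becomes the next onset.
Syllabification: mer.pro.rumr.
Mapping each syllable to C/V: /mer/ → CVC, /pro/ → CCV, /rumr/ → CVCC.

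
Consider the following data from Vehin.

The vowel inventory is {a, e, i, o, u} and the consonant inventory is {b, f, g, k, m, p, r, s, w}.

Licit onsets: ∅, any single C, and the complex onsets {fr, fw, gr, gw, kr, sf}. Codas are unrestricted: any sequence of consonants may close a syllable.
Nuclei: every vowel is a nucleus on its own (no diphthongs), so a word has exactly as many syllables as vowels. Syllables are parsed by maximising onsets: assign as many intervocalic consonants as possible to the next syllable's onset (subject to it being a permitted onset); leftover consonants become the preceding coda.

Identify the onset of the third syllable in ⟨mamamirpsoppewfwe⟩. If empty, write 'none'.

m

Vowels present: a, a, i, o, e, e; each is a nucleus, giving 6 syllables.
Between /a/ (V1) and /a/ (V2): /m/ → onset of the next syllable (single consonants are always licit onsets).
Between /a/ (V2) and /i/ (V3): /m/ → onset of the next syllable (single consonants are always licit onsets).
Between /i/ (V3) and /o/ (V4): /rps/ — longest licit onset from the right is /s/, leaving /rp/ as coda.
Between /o/ (V4) and /e/ (V5): cluster /pp/ — the longest permitted-onset suffix is /p/; onset = /p/, preceding coda = /p/.
Between /e/ (V5) and /e/ (V6): /wfw/ splits as /w/ + /fw/ (/fw/ is the longest suffix that is a licit onset).
Putting it together: ma.ma.mirp.sop.pew.fwe.
Syllable 3 is /mirp/: onset /m/, nucleus /i/, coda /rp/.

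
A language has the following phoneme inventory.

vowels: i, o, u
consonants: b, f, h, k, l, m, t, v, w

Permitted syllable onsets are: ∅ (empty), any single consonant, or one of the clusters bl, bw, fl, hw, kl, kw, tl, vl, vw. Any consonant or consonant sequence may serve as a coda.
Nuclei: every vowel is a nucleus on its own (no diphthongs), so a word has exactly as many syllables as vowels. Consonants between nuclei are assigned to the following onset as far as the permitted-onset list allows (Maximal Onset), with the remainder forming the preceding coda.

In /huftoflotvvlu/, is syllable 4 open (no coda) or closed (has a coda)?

Vowels present: u, o, o, u; each is a nucleus, giving 4 syllables.
Between /u/ (V1) and /o/ (V2): /ft/ splits as /f/ + /t/ (/t/ is the longest suffix that is a licit onset).
Between /o/ (V2) and /o/ (V3): /fl/ is a licit onset in full, so it all attaches to the next syllable.
Between /o/ (V3) and /u/ (V4): cluster /tvvl/ — the longest permitted-onset suffix is /vl/; onset = /vl/, preceding coda = /tv/.
So the parse is huf.to.flotv.vlu.
Syllable 4 is /vlu/; it ends in its nucleus with no coda, so it is open.

open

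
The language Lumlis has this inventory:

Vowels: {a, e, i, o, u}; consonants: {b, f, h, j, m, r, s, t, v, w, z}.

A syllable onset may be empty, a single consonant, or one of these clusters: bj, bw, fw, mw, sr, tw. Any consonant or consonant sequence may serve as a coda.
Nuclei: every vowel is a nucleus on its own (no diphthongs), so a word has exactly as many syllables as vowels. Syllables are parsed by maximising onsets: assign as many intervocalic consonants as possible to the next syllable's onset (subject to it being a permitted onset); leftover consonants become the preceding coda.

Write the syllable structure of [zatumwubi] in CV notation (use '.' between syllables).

CV.CV.CCV.CV

The vowels are a, u, u, i — 4 nuclei, so 4 syllables.
σ1/σ2 boundary: /t/ is a single consonant, so it becomes the next onset.
σ2/σ3 boundary: cluster /mw/ — /mw/ is itself a permitted onset, so the whole cluster goes right; preceding coda = ∅.
σ3/σ4 boundary: /b/ is a single consonant, so it becomes the next onset.
Result: za.tu.mwu.bi.
Mapping each syllable to C/V: /za/ → CV, /tu/ → CV, /mwu/ → CCV, /bi/ → CV.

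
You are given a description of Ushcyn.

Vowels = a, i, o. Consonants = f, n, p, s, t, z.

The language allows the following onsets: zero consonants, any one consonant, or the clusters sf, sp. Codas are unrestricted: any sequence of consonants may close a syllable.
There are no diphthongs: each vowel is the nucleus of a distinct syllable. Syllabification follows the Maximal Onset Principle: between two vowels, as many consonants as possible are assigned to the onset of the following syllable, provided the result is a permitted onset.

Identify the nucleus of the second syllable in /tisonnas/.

o

Nuclei (vowels): i, o, a → 3 syllables.
The second nucleus (vowel 2 from the left) is /o/.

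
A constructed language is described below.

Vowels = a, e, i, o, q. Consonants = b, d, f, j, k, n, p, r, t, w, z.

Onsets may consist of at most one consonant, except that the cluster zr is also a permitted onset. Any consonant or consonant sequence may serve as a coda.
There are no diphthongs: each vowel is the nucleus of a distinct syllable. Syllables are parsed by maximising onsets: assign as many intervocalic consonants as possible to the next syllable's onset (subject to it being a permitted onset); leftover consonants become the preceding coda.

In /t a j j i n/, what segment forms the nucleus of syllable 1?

Vowels present: a, i; each is a nucleus, giving 2 syllables.
The first nucleus (vowel 1 from the left) is /a/.

a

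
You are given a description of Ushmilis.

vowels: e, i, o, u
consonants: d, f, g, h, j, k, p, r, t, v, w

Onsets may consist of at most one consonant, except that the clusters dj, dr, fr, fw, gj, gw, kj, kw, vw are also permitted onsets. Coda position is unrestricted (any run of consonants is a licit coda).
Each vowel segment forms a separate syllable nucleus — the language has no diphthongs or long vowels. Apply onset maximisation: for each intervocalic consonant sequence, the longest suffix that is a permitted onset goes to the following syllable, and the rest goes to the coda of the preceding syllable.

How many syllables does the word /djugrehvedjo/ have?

Nuclei (vowels): u, e, e, o → 4 syllables.

4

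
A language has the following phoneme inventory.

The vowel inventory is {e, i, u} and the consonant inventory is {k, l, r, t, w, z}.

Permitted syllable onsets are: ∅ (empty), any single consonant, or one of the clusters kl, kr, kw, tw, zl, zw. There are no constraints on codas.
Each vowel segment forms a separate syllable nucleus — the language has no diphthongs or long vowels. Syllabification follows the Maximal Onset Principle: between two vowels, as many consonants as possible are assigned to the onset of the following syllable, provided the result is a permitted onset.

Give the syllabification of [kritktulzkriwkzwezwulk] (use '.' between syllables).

Nuclei (vowels): i, u, i, e, u → 5 syllables.
/i…u/ gap (V1→V2): /tkt/ splits as /tk/ + /t/ (/t/ is the longest suffix that is a licit onset).
/u…i/ gap (V2→V3): cluster /lzkr/ — the longest permitted-onset suffix is /kr/; onset = /kr/, preceding coda = /lz/.
/i…e/ gap (V3→V4): /wkzw/ — longest licit onset from the right is /zw/, leaving /wk/ as coda.
/e…u/ gap (V4→V5): /zw/ is a licit onset in full, so it all attaches to the next syllable.

kritk.tulz.kriwk.zwe.zwulk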